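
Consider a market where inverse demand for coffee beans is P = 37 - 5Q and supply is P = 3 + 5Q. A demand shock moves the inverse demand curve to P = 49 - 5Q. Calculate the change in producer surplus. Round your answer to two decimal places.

24.00

Initial equilibrium: Q_0 = 3.4, P_0 = 20; CS_0 = (1/2)(3.4)(17) = 28.9, PS_0 = (1/2)(3.4)(17) = 28.9.
New equilibrium: 49 - 5Q = 3 + 5Q gives Q_1 = 4.6, P_1 = 26; CS_1 = 52.9, PS_1 = 52.9.
Change in producer surplus = 52.9 - 28.9 = 24.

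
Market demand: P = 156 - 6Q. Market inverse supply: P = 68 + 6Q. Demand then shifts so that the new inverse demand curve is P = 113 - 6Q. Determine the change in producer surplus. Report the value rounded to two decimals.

Initial equilibrium: Q_0 = 7.3333, P_0 = 112; CS_0 = (1/2)(7.3333)(44) = 161.3333, PS_0 = (1/2)(7.3333)(44) = 161.3333.
New equilibrium: 113 - 6Q = 68 + 6Q gives Q_1 = 3.75, P_1 = 90.5; CS_1 = 42.1875, PS_1 = 42.1875.
Change in producer surplus = 42.1875 - 161.3333 = -119.1458.

-119.15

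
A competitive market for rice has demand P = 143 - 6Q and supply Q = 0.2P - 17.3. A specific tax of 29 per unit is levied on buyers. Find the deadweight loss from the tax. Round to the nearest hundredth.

Rewriting supply in inverse form: P = 86.5 + 5Q.
Pre-tax equilibrium: 143 - 6Q = 86.5 + 5Q gives Q* = 5.1364, P* = 112.1818.
A tax on buyers shifts demand down by 29: (143 - 29) - 6Q = 86.5 + 5Q, so Q_t = 2.5. Buyers pay P_b = 128; sellers receive P_s = P_b - 29 = 99.
Deadweight loss is the triangle between the curves from Q_t to Q*: (1/2)(5.1364 - 2.5)(29) = 38.2273.

38.23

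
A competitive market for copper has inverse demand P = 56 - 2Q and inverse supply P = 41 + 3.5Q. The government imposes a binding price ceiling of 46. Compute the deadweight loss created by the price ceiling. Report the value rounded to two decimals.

4.64

Without the control, 56 - 2Q = 41 + 3.5Q so Q* = 2.7273 and P* = 50.5455.
At the ceiling price 46, quantity supplied is (46 - 41)/3.5 = 1.4286; supply is the short side, so Q = 1.4286 trades at P = 46.
The lost-trades triangle has base Q* - 1.4286 = 1.2987 and height equal to the gap between the curves at Q = 1.4286, which is 53.1429 - 46 = 7.1429. DWL = (1/2)(1.2987)(7.1429) = 4.6382.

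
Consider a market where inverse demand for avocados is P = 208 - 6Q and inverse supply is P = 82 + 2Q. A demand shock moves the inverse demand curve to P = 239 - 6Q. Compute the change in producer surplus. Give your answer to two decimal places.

137.08

Initial equilibrium: Q_0 = 15.75, P_0 = 113.5; CS_0 = (1/2)(15.75)(94.5) = 744.1875, PS_0 = (1/2)(15.75)(31.5) = 248.0625.
New equilibrium: 239 - 6Q = 82 + 2Q gives Q_1 = 19.625, P_1 = 121.25; CS_1 = 1155.4219, PS_1 = 385.1406.
Change in producer surplus = 385.1406 - 248.0625 = 137.0781.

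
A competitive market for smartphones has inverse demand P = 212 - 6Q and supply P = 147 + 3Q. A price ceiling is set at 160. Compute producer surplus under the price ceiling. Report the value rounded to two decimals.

Free-market equilibrium: 212 - 6Q = 147 + 3Q gives Q* = 7.2222, P* = 168.6667.
At the ceiling price 160, quantity supplied is (160 - 147)/3 = 4.3333; supply is the short side, so Q = 4.3333 trades at P = 160.
PS is the triangle above supply below 160: (1/2)(4.3333)(160 - 147) = 28.1667.

28.17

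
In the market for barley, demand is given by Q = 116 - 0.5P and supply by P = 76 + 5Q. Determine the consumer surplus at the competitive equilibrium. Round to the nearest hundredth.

Rewriting demand in inverse form: P = 232 - 2Q.
Equilibrium: 232 - 2Q = 76 + 5Q, so Q* = 22.2857 and P* = 187.4286.
The demand choke price is 232, so CS = (1/2)(Q*)(232 - P*) = (1/2)(22.2857)(44.5714) = 496.6531.

496.65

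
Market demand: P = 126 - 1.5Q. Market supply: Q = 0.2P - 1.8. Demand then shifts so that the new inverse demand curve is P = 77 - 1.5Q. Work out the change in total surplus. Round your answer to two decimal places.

Rewriting supply in inverse form: P = 9 + 5Q.
Initial equilibrium: Q_0 = 18, P_0 = 99; CS_0 = (1/2)(18)(27) = 243, PS_0 = (1/2)(18)(90) = 810.
New equilibrium: 77 - 1.5Q = 9 + 5Q gives Q_1 = 10.4615, P_1 = 61.3077; CS_1 = 82.0828, PS_1 = 273.6095.
Change in total surplus = (82.0828 + 273.6095) - (243 + 810) = -697.3077.

-697.31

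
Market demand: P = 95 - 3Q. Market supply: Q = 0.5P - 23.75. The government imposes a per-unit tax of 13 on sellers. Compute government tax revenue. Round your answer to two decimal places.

Rewriting supply in inverse form: P = 47.5 + 2Q.
Without the tax, 95 - 3Q = 47.5 + 2Q so Q* = 9.5 and P* = 66.5.
A tax on sellers shifts supply up by 13: 95 - 3Q = 47.5 + 2Q + 13, so Q_t = 6.9. Buyers pay P_b = 74.3; sellers receive P_s = P_b - 13 = 61.3.
Tax revenue = t x Q_t = 13 x 6.9 = 89.7.

89.70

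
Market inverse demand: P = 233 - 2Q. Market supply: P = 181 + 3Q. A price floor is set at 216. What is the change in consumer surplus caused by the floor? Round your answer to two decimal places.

Without the control, 233 - 2Q = 181 + 3Q so Q* = 10.4 and P* = 212.2.
At the floor price 216, quantity demanded is (233 - 216)/2 = 8.5; demand is the short side, so Q = 8.5 trades at P = 216.
CS goes from (1/2)(10.4)(20.8) = 108.16 to 72.25 (computed as (233 - 216)(8.5) - (1/2)(2)(8.5)^2), a change of -35.91.

-35.91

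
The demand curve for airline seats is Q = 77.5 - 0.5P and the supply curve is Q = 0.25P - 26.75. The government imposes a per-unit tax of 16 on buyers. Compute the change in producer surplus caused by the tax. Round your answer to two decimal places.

Rewriting demand in inverse form: P = 155 - 2Q.
Rewriting supply in inverse form: P = 107 + 4Q.
Without the tax, 155 - 2Q = 107 + 4Q so Q* = 8 and P* = 139.
A tax on buyers shifts demand down by 16: (155 - 16) - 2Q = 107 + 4Q, so Q_t = 5.3333. Buyers pay P_b = 144.3333; sellers receive P_s = P_b - 16 = 128.3333.
Producers lose the trapezoid between P_s and P* out to Q_t plus the triangle from Q_t to Q*: change in PS = 56.8889 - 128 = -71.1111.

-71.11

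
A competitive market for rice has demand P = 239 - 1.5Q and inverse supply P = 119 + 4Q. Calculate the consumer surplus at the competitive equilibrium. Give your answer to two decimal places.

Set 239 - 1.5Q = 119 + 4Q, which gives 120 = 5.5Q, so Q* = 21.8182 and P* = 239 - 1.5(21.8182) = 206.2727.
CS is the area between the demand curve and P* from 0 to Q*: (1/2)(21.8182)(32.7273) = 357.0248.

357.02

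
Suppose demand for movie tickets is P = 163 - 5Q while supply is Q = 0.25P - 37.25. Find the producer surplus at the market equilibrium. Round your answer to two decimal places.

4.84

Rewriting supply in inverse form: P = 149 + 4Q.
Setting demand equal to supply, 14 = 9Q, so Q* = 1.5556 and P* = 155.2222.
The supply curve's price intercept is 149, so PS = (1/2)(Q*)(P* - 149) = (1/2)(1.5556)(6.2222) = 4.8395.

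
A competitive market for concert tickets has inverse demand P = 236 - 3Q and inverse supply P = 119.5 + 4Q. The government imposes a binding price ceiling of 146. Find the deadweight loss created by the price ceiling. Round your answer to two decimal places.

Without the control, 236 - 3Q = 119.5 + 4Q so Q* = 16.6429 and P* = 186.0714.
At the ceiling price 146, quantity supplied is (146 - 119.5)/4 = 6.625; supply is the short side, so Q = 6.625 trades at P = 146.
At Q = 6.625 the demand price is 216.125 and the supply price is 146. Deadweight loss is the triangle between the curves from 6.625 to 16.6429: (1/2)(216.125 - 146)(16.6429 - 6.625) = 351.2511.

351.25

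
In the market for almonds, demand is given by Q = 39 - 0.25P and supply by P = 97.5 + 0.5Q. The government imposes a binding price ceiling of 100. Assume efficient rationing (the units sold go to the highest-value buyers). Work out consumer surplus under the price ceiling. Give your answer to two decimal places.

Rewriting demand in inverse form: P = 156 - 4Q.
Without the control, 156 - 4Q = 97.5 + 0.5Q so Q* = 13 and P* = 104.
At the ceiling price 100, quantity supplied is (100 - 97.5)/0.5 = 5; supply is the short side, so Q = 5 trades at P = 100.
The demand price at Q = 5 is 136. CS is the trapezoid between demand and 100 over [0, 5]: (1/2)[(156 - 100) + (136 - 100)](5) = 230.

230.00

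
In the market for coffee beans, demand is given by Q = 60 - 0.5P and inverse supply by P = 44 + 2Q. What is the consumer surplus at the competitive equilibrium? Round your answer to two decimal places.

Rewriting demand in inverse form: P = 120 - 2Q.
Set 120 - 2Q = 44 + 2Q, which gives 76 = 4Q, so Q* = 19 and P* = 120 - 2(19) = 82.
Consumer surplus is the triangle under demand above P*: (1/2)(19)(120 - 82) = (1/2)(19)(38) = 361.

361.00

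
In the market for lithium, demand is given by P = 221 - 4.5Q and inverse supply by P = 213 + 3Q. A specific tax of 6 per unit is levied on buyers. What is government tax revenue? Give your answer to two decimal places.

Pre-tax equilibrium: 221 - 4.5Q = 213 + 3Q gives Q* = 1.0667, P* = 216.2.
A tax on buyers shifts demand down by 6: (221 - 6) - 4.5Q = 213 + 3Q, so Q_t = 0.2667. Buyers pay P_b = 219.8; sellers receive P_s = P_b - 6 = 213.8.
Tax revenue = t x Q_t = 6 x 0.2667 = 1.6.

1.60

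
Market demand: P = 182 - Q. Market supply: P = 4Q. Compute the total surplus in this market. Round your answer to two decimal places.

3312.40

Set 182 - Q = 4Q, which gives 182 = 5Q, so Q* = 36.4 and P* = 182 - (36.4) = 145.6.
CS = (1/2)(36.4)(36.4) = 662.48 and PS = (1/2)(36.4)(145.6) = 2649.92, so total surplus = 3312.4.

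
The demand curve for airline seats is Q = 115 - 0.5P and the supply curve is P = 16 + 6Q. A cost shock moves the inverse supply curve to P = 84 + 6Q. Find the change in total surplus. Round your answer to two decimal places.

Rewriting demand in inverse form: P = 230 - 2Q.
Initial equilibrium: Q_0 = 26.75, P_0 = 176.5; CS_0 = (1/2)(26.75)(53.5) = 715.5625, PS_0 = (1/2)(26.75)(160.5) = 2146.6875.
New equilibrium: 230 - 2Q = 84 + 6Q gives Q_1 = 18.25, P_1 = 193.5; CS_1 = 333.0625, PS_1 = 999.1875.
Change in total surplus = (333.0625 + 999.1875) - (715.5625 + 2146.6875) = -1530.

-1530.00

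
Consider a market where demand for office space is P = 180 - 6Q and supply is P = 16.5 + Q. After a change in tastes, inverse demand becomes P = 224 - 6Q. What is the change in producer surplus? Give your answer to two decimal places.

Initial equilibrium: Q_0 = 23.3571, P_0 = 39.8571; CS_0 = (1/2)(23.3571)(140.1429) = 1636.6684, PS_0 = (1/2)(23.3571)(23.3571) = 272.7781.
New equilibrium: 224 - 6Q = 16.5 + Q gives Q_1 = 29.6429, P_1 = 46.1429; CS_1 = 2636.0969, PS_1 = 439.3495.
Change in producer surplus = 439.3495 - 272.7781 = 166.5714.

166.57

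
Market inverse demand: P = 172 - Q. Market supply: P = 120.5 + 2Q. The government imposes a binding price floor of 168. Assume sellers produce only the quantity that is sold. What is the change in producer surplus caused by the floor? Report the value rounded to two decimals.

-120.69

Free-market equilibrium: 172 - Q = 120.5 + 2Q gives Q* = 17.1667, P* = 154.8333.
At the floor price 168, quantity demanded is (172 - 168)/1 = 4; demand is the short side, so Q = 4 trades at P = 168.
PS goes from (1/2)(17.1667)(34.3333) = 294.6944 to 174 (computed as (168 - 120.5)(4) - (1/2)(2)(4)^2), a change of -120.6944.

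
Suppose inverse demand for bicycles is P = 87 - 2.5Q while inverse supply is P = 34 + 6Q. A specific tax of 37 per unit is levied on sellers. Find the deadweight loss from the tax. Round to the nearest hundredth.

Without the tax, 87 - 2.5Q = 34 + 6Q so Q* = 6.2353 and P* = 71.4118.
A tax on sellers shifts supply up by 37: 87 - 2.5Q = 34 + 6Q + 37, so Q_t = 1.8824. Buyers pay P_b = 82.2941; sellers receive P_s = P_b - 37 = 45.2941.
Deadweight loss is the triangle between the curves from Q_t to Q*: (1/2)(6.2353 - 1.8824)(37) = 80.5294.

80.53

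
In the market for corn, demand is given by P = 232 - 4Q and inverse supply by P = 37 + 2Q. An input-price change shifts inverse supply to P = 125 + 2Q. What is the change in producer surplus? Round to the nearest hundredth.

Initial equilibrium: Q_0 = 32.5, P_0 = 102; CS_0 = (1/2)(32.5)(130) = 2112.5, PS_0 = (1/2)(32.5)(65) = 1056.25.
New equilibrium: 232 - 4Q = 125 + 2Q gives Q_1 = 17.8333, P_1 = 160.6667; CS_1 = 636.0556, PS_1 = 318.0278.
Change in producer surplus = 318.0278 - 1056.25 = -738.2222.

-738.22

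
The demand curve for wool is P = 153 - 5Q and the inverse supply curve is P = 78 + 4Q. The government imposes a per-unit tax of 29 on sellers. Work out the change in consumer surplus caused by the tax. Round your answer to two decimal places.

-108.30

Pre-tax equilibrium: 153 - 5Q = 78 + 4Q gives Q* = 8.3333, P* = 111.3333.
A tax on sellers shifts supply up by 29: 153 - 5Q = 78 + 4Q + 29, so Q_t = 5.1111. Buyers pay P_b = 127.4444; sellers receive P_s = P_b - 29 = 98.4444.
CS falls from (1/2)(8.3333)(41.6667) = 173.6111 to (1/2)(5.1111)(25.5556) = 65.3086, a change of -108.3025.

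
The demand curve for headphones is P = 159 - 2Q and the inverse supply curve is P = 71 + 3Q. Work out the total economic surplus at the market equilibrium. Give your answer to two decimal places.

Set 159 - 2Q = 71 + 3Q, which gives 88 = 5Q, so Q* = 17.6 and P* = 159 - 2(17.6) = 123.8.
CS = (1/2)(17.6)(35.2) = 309.76 and PS = (1/2)(17.6)(52.8) = 464.64, so total surplus = 774.4.

774.40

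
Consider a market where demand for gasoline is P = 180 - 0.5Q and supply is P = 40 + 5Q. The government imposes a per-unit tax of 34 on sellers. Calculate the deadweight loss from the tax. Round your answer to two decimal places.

105.09

Pre-tax equilibrium: 180 - 0.5Q = 40 + 5Q gives Q* = 25.4545, P* = 167.2727.
A tax on sellers shifts supply up by 34: 180 - 0.5Q = 40 + 5Q + 34, so Q_t = 19.2727. Buyers pay P_b = 170.3636; sellers receive P_s = P_b - 34 = 136.3636.
Deadweight loss is the triangle between the curves from Q_t to Q*: (1/2)(25.4545 - 19.2727)(34) = 105.0909.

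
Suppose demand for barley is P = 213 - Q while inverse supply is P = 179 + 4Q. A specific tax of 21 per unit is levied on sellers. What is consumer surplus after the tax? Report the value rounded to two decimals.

Without the tax, 213 - Q = 179 + 4Q so Q* = 6.8 and P* = 206.2.
A tax on sellers shifts supply up by 21: 213 - Q = 179 + 4Q + 21, so Q_t = 2.6. Buyers pay P_b = 210.4; sellers receive P_s = P_b - 21 = 189.4.
Consumer surplus is the triangle under demand above P_b: (1/2)(2.6)(213 - 210.4) = 3.38.

3.38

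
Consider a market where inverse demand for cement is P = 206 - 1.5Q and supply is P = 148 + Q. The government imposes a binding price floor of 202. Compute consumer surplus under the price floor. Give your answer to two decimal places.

5.33

Free-market equilibrium: 206 - 1.5Q = 148 + Q gives Q* = 23.2, P* = 171.2.
At P = 202, buyers demand (206 - 202)/1.5 = 2.6667 while sellers would supply more, so the quantity traded is 2.6667 at price 202.
CS is the triangle under demand above 202: (1/2)(2.6667)(206 - 202) = 5.3333.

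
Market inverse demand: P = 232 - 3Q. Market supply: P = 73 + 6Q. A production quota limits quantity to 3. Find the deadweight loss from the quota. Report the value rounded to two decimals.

968.00

Unrestricted equilibrium: Q* = (232 - 73)/(3 + 6) = 17.6667.
At Q = 3 the demand price is 232 - 3(3) = 223 and the supply price is 73 + 6(3) = 91.
DWL = (1/2)(gap between curves at 3) x (Q* - 3) = (1/2)(132)(14.6667) = 968.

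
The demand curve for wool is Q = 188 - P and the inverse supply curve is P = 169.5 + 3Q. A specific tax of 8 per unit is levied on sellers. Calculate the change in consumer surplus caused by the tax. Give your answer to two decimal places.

-7.25

Rewriting demand in inverse form: P = 188 - Q.
Pre-tax equilibrium: 188 - Q = 169.5 + 3Q gives Q* = 4.625, P* = 183.375.
A tax on sellers shifts supply up by 8: 188 - Q = 169.5 + 3Q + 8, so Q_t = 2.625. Buyers pay P_b = 185.375; sellers receive P_s = P_b - 8 = 177.375.
Consumers lose the trapezoid between P* and P_b out to Q_t plus the triangle from Q_t to Q*: change in CS = 3.4453 - 10.6953 = -7.25.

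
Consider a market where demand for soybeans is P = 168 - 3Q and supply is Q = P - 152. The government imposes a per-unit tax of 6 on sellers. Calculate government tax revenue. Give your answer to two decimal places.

15.00

Rewriting supply in inverse form: P = 152 + Q.
Without the tax, 168 - 3Q = 152 + Q so Q* = 4 and P* = 156.
A tax on sellers shifts supply up by 6: 168 - 3Q = 152 + Q + 6, so Q_t = 2.5. Buyers pay P_b = 160.5; sellers receive P_s = P_b - 6 = 154.5.
Revenue is the tax times quantity traded: 6 x 2.5 = 15.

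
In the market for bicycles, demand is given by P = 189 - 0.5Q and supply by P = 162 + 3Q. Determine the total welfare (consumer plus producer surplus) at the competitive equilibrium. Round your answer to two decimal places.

104.14

Equilibrium: 189 - 0.5Q = 162 + 3Q, so Q* = 7.7143 and P* = 185.1429.
CS = (1/2)(7.7143)(3.8571) = 14.8776 and PS = (1/2)(7.7143)(23.1429) = 89.2653, so total surplus = 104.1429.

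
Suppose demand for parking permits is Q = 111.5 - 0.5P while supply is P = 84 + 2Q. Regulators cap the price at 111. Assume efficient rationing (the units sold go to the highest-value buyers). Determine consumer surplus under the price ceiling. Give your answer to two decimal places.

Rewriting demand in inverse form: P = 223 - 2Q.
Without the control, 223 - 2Q = 84 + 2Q so Q* = 34.75 and P* = 153.5.
At P = 111, sellers supply (111 - 84)/2 = 13.5 while buyers want more, so the quantity traded is 13.5 at price 111.
The demand price at Q = 13.5 is 196. CS is the trapezoid between demand and 111 over [0, 13.5]: (1/2)[(223 - 111) + (196 - 111)](13.5) = 1329.75.

1329.75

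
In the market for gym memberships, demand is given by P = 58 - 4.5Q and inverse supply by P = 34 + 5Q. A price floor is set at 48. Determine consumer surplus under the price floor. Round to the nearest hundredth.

11.11

Without the control, 58 - 4.5Q = 34 + 5Q so Q* = 2.5263 and P* = 46.6316.
At the floor price 48, quantity demanded is (58 - 48)/4.5 = 2.2222; demand is the short side, so Q = 2.2222 trades at P = 48.
CS is the triangle under demand above 48: (1/2)(2.2222)(58 - 48) = 11.1111.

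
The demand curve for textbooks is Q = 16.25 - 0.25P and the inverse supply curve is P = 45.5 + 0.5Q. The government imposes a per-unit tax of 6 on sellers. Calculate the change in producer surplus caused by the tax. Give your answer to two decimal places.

-2.44

Rewriting demand in inverse form: P = 65 - 4Q.
Without the tax, 65 - 4Q = 45.5 + 0.5Q so Q* = 4.3333 and P* = 47.6667.
A tax on sellers shifts supply up by 6: 65 - 4Q = 45.5 + 0.5Q + 6, so Q_t = 3. Buyers pay P_b = 53; sellers receive P_s = P_b - 6 = 47.
Producers lose the trapezoid between P_s and P* out to Q_t plus the triangle from Q_t to Q*: change in PS = 2.25 - 4.6944 = -2.4444.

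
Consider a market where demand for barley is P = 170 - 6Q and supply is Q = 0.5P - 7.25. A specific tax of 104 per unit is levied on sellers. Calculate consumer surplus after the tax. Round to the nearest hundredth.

124.32

Rewriting supply in inverse form: P = 14.5 + 2Q.
Without the tax, 170 - 6Q = 14.5 + 2Q so Q* = 19.4375 and P* = 53.375.
With the tax, sellers need 104 more per unit: 170 - 6Q = 14.5 + 2Q + 104, so Q_t = 6.4375. Buyers pay P_b = 131.375; sellers receive P_s = P_b - 104 = 27.375.
CS = (1/2)(Q_t)(170 - P_b) = (1/2)(6.4375)(38.625) = 124.3242.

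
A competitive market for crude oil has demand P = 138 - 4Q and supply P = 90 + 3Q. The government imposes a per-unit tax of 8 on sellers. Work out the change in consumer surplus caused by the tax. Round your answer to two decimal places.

-28.73

Without the tax, 138 - 4Q = 90 + 3Q so Q* = 6.8571 and P* = 110.5714.
A tax on sellers shifts supply up by 8: 138 - 4Q = 90 + 3Q + 8, so Q_t = 5.7143. Buyers pay P_b = 115.1429; sellers receive P_s = P_b - 8 = 107.1429.
CS falls from (1/2)(6.8571)(27.4286) = 94.0408 to (1/2)(5.7143)(22.8571) = 65.3061, a change of -28.7347.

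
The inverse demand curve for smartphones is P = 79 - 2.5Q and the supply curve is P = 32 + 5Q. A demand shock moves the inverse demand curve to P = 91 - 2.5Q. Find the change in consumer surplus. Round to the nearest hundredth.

28.27

Initial equilibrium: Q_0 = 6.2667, P_0 = 63.3333; CS_0 = (1/2)(6.2667)(15.6667) = 49.0889, PS_0 = (1/2)(6.2667)(31.3333) = 98.1778.
New equilibrium: 91 - 2.5Q = 32 + 5Q gives Q_1 = 7.8667, P_1 = 71.3333; CS_1 = 77.3556, PS_1 = 154.7111.
Change in consumer surplus = 77.3556 - 49.0889 = 28.2667.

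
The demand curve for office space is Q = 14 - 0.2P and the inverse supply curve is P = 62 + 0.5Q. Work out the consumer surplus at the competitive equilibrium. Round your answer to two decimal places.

Rewriting demand in inverse form: P = 70 - 5Q.
Setting demand equal to supply, 8 = 5.5Q, so Q* = 1.4545 and P* = 62.7273.
Consumer surplus is the triangle under demand above P*: (1/2)(1.4545)(70 - 62.7273) = (1/2)(1.4545)(7.2727) = 5.2893.

5.29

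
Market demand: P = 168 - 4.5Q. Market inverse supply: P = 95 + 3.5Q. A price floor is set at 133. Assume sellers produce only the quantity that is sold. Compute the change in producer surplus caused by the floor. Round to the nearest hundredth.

Without the control, 168 - 4.5Q = 95 + 3.5Q so Q* = 9.125 and P* = 126.9375.
At P = 133, buyers demand (168 - 133)/4.5 = 7.7778 while sellers would supply more, so the quantity traded is 7.7778 at price 133.
PS goes from (1/2)(9.125)(31.9375) = 145.7148 to 189.6914 (computed as (133 - 95)(7.7778) - (1/2)(3.5)(7.7778)^2), a change of 43.9765.

43.98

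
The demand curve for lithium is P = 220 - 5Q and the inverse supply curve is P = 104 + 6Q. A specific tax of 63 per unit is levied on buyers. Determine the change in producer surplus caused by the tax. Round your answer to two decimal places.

Pre-tax equilibrium: 220 - 5Q = 104 + 6Q gives Q* = 10.5455, P* = 167.2727.
With the tax, buyers' net willingness to pay falls by 63: (220 - 63) - 5Q = 104 + 6Q, so Q_t = 4.8182. Buyers pay P_b = 195.9091; sellers receive P_s = P_b - 63 = 132.9091.
Producers lose the trapezoid between P_s and P* out to Q_t plus the triangle from Q_t to Q*: change in PS = 69.6446 - 333.6198 = -263.9752.

-263.98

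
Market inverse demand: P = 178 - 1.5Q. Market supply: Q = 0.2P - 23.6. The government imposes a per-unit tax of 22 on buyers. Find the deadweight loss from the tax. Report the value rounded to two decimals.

Rewriting supply in inverse form: P = 118 + 5Q.
Without the tax, 178 - 1.5Q = 118 + 5Q so Q* = 9.2308 and P* = 164.1538.
A tax on buyers shifts demand down by 22: (178 - 22) - 1.5Q = 118 + 5Q, so Q_t = 5.8462. Buyers pay P_b = 169.2308; sellers receive P_s = P_b - 22 = 147.2308.
Deadweight loss is the triangle between the curves from Q_t to Q*: (1/2)(9.2308 - 5.8462)(22) = 37.2308.

37.23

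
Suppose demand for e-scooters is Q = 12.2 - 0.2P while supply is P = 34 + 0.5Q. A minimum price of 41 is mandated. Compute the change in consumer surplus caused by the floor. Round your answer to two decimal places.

Rewriting demand in inverse form: P = 61 - 5Q.
Without the control, 61 - 5Q = 34 + 0.5Q so Q* = 4.9091 and P* = 36.4545.
At P = 41, buyers demand (61 - 41)/5 = 4 while sellers would supply more, so the quantity traded is 4 at price 41.
CS goes from (1/2)(4.9091)(24.5455) = 60.2479 to 40 (computed as (61 - 41)(4) - (1/2)(5)(4)^2), a change of -20.2479.

-20.25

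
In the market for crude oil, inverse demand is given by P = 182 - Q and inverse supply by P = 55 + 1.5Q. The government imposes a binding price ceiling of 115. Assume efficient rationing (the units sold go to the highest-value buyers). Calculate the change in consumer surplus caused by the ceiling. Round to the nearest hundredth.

589.68

Free-market equilibrium: 182 - Q = 55 + 1.5Q gives Q* = 50.8, P* = 131.2.
At P = 115, sellers supply (115 - 55)/1.5 = 40 while buyers want more, so the quantity traded is 40 at price 115.
CS goes from (1/2)(50.8)(50.8) = 1290.32 to 1880 (computed as (182 - 115)(40) - (1/2)(1)(40)^2), a change of 589.68.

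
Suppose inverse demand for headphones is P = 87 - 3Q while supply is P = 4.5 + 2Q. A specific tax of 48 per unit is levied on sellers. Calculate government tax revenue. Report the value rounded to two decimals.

Without the tax, 87 - 3Q = 4.5 + 2Q so Q* = 16.5 and P* = 37.5.
A tax on sellers shifts supply up by 48: 87 - 3Q = 4.5 + 2Q + 48, so Q_t = 6.9. Buyers pay P_b = 66.3; sellers receive P_s = P_b - 48 = 18.3.
Tax revenue = t x Q_t = 48 x 6.9 = 331.2.

331.20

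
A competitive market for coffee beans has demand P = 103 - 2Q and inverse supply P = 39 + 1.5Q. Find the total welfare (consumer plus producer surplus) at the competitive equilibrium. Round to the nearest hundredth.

Equilibrium: 103 - 2Q = 39 + 1.5Q, so Q* = 18.2857 and P* = 66.4286.
CS = (1/2)(18.2857)(36.5714) = 334.3673 and PS = (1/2)(18.2857)(27.4286) = 250.7755, so total surplus = 585.1429.

585.14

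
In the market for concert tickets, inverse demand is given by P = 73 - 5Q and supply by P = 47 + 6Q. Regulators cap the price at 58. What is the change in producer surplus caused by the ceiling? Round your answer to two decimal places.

Free-market equilibrium: 73 - 5Q = 47 + 6Q gives Q* = 2.3636, P* = 61.1818.
At the ceiling price 58, quantity supplied is (58 - 47)/6 = 1.8333; supply is the short side, so Q = 1.8333 trades at P = 58.
PS goes from (1/2)(2.3636)(14.1818) = 16.7603 to 10.0833 (computed as (58 - 47)(1.8333) - (1/2)(6)(1.8333)^2), a change of -6.677.

-6.68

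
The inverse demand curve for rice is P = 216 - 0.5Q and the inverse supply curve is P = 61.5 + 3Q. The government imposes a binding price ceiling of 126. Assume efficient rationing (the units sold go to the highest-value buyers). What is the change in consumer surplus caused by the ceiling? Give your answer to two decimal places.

Free-market equilibrium: 216 - 0.5Q = 61.5 + 3Q gives Q* = 44.1429, P* = 193.9286.
At P = 126, sellers supply (126 - 61.5)/3 = 21.5 while buyers want more, so the quantity traded is 21.5 at price 126.
CS goes from (1/2)(44.1429)(22.0714) = 487.148 to 1819.4375 (computed as (216 - 126)(21.5) - (1/2)(0.5)(21.5)^2), a change of 1332.2895.

1332.29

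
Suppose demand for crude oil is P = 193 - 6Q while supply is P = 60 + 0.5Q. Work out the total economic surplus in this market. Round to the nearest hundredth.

Equilibrium: 193 - 6Q = 60 + 0.5Q, so Q* = 20.4615 and P* = 70.2308.
Total surplus is the full triangle between the curves from 0 to Q*: (1/2)(20.4615)(193 - 60) = 1360.6923.

1360.69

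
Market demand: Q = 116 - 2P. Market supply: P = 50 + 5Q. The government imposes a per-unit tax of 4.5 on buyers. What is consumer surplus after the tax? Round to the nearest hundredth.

Rewriting demand in inverse form: P = 58 - 0.5Q.
Pre-tax equilibrium: 58 - 0.5Q = 50 + 5Q gives Q* = 1.4545, P* = 57.2727.
With the tax, buyers' net willingness to pay falls by 4.5: (58 - 4.5) - 0.5Q = 50 + 5Q, so Q_t = 0.6364. Buyers pay P_b = 57.6818; sellers receive P_s = P_b - 4.5 = 53.1818.
CS = (1/2)(Q_t)(58 - P_b) = (1/2)(0.6364)(0.3182) = 0.1012.

0.10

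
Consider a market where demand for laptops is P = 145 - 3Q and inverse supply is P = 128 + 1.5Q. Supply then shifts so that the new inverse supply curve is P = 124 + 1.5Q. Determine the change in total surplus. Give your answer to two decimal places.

Initial equilibrium: Q_0 = 3.7778, P_0 = 133.6667; CS_0 = (1/2)(3.7778)(11.3333) = 21.4074, PS_0 = (1/2)(3.7778)(5.6667) = 10.7037.
New equilibrium: 145 - 3Q = 124 + 1.5Q gives Q_1 = 4.6667, P_1 = 131; CS_1 = 32.6667, PS_1 = 16.3333.
Change in total surplus = (32.6667 + 16.3333) - (21.4074 + 10.7037) = 16.8889.

16.89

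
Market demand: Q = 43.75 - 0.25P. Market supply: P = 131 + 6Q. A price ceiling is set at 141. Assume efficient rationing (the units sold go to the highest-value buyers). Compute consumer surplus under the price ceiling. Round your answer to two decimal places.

51.11

Rewriting demand in inverse form: P = 175 - 4Q.
Free-market equilibrium: 175 - 4Q = 131 + 6Q gives Q* = 4.4, P* = 157.4.
At the ceiling price 141, quantity supplied is (141 - 131)/6 = 1.6667; supply is the short side, so Q = 1.6667 trades at P = 141.
The demand price at Q = 1.6667 is 168.3333. CS is the trapezoid between demand and 141 over [0, 1.6667]: (1/2)[(175 - 141) + (168.3333 - 141)](1.6667) = 51.1111.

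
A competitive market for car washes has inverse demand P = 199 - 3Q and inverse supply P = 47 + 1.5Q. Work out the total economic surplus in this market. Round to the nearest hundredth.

2567.11

Equilibrium: 199 - 3Q = 47 + 1.5Q, so Q* = 33.7778 and P* = 97.6667.
CS = (1/2)(33.7778)(101.3333) = 1711.4074 and PS = (1/2)(33.7778)(50.6667) = 855.7037, so total surplus = 2567.1111.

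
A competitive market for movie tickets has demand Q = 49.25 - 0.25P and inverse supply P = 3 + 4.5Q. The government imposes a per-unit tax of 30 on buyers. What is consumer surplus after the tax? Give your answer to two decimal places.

744.53

Rewriting demand in inverse form: P = 197 - 4Q.
Pre-tax equilibrium: 197 - 4Q = 3 + 4.5Q gives Q* = 22.8235, P* = 105.7059.
A tax on buyers shifts demand down by 30: (197 - 30) - 4Q = 3 + 4.5Q, so Q_t = 19.2941. Buyers pay P_b = 119.8235; sellers receive P_s = P_b - 30 = 89.8235.
CS = (1/2)(Q_t)(197 - P_b) = (1/2)(19.2941)(77.1765) = 744.526.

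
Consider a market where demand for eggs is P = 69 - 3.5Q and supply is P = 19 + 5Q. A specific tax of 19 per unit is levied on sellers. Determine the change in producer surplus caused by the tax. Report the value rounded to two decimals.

Pre-tax equilibrium: 69 - 3.5Q = 19 + 5Q gives Q* = 5.8824, P* = 48.4118.
A tax on sellers shifts supply up by 19: 69 - 3.5Q = 19 + 5Q + 19, so Q_t = 3.6471. Buyers pay P_b = 56.2353; sellers receive P_s = P_b - 19 = 37.2353.
Producers lose the trapezoid between P_s and P* out to Q_t plus the triangle from Q_t to Q*: change in PS = 33.2526 - 86.5052 = -53.2526.

-53.25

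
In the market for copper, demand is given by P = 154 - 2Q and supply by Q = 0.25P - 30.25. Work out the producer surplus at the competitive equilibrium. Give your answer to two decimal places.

60.50

Rewriting supply in inverse form: P = 121 + 4Q.
Equilibrium: 154 - 2Q = 121 + 4Q, so Q* = 5.5 and P* = 143.
PS is the area between P* and the supply curve from 0 to Q*: (1/2)(5.5)(22) = 60.5.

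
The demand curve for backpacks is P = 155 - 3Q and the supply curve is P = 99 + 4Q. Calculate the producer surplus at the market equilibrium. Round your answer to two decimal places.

Equilibrium: 155 - 3Q = 99 + 4Q, so Q* = 8 and P* = 131.
Producer surplus is the triangle above supply below P*: (1/2)(8)(131 - 99) = (1/2)(8)(32) = 128.

128.00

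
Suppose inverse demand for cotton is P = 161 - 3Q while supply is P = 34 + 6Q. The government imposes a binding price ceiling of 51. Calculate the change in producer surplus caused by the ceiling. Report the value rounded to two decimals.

-573.29

Without the control, 161 - 3Q = 34 + 6Q so Q* = 14.1111 and P* = 118.6667.
At the ceiling price 51, quantity supplied is (51 - 34)/6 = 2.8333; supply is the short side, so Q = 2.8333 trades at P = 51.
PS goes from (1/2)(14.1111)(84.6667) = 597.3704 to 24.0833 (computed as (51 - 34)(2.8333) - (1/2)(6)(2.8333)^2), a change of -573.287.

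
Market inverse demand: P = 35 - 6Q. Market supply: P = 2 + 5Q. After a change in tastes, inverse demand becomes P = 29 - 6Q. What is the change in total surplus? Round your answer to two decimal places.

Initial equilibrium: Q_0 = 3, P_0 = 17; CS_0 = (1/2)(3)(18) = 27, PS_0 = (1/2)(3)(15) = 22.5.
New equilibrium: 29 - 6Q = 2 + 5Q gives Q_1 = 2.4545, P_1 = 14.2727; CS_1 = 18.0744, PS_1 = 15.062.
Change in total surplus = (18.0744 + 15.062) - (27 + 22.5) = -16.3636.

-16.36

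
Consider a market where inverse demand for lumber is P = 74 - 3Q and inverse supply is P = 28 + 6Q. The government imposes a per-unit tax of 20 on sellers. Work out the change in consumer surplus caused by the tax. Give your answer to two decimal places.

Pre-tax equilibrium: 74 - 3Q = 28 + 6Q gives Q* = 5.1111, P* = 58.6667.
With the tax, sellers need 20 more per unit: 74 - 3Q = 28 + 6Q + 20, so Q_t = 2.8889. Buyers pay P_b = 65.3333; sellers receive P_s = P_b - 20 = 45.3333.
Consumers lose the trapezoid between P* and P_b out to Q_t plus the triangle from Q_t to Q*: change in CS = 12.5185 - 39.1852 = -26.6667.

-26.67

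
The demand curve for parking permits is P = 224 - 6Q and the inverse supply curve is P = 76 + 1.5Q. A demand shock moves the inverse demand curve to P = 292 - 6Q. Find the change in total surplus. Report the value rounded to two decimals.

Initial equilibrium: Q_0 = 19.7333, P_0 = 105.6; CS_0 = (1/2)(19.7333)(118.4) = 1168.2133, PS_0 = (1/2)(19.7333)(29.6) = 292.0533.
New equilibrium: 292 - 6Q = 76 + 1.5Q gives Q_1 = 28.8, P_1 = 119.2; CS_1 = 2488.32, PS_1 = 622.08.
Change in total surplus = (2488.32 + 622.08) - (1168.2133 + 292.0533) = 1650.1333.

1650.13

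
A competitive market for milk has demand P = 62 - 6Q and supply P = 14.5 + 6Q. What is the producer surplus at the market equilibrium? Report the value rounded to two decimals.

47.01

Equilibrium: 62 - 6Q = 14.5 + 6Q, so Q* = 3.9583 and P* = 38.25.
PS is the area between P* and the supply curve from 0 to Q*: (1/2)(3.9583)(23.75) = 47.0052.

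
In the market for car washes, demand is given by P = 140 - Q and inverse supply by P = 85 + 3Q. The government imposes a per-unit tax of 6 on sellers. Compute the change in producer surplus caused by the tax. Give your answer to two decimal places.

Without the tax, 140 - Q = 85 + 3Q so Q* = 13.75 and P* = 126.25.
A tax on sellers shifts supply up by 6: 140 - Q = 85 + 3Q + 6, so Q_t = 12.25. Buyers pay P_b = 127.75; sellers receive P_s = P_b - 6 = 121.75.
PS falls from (1/2)(13.75)(41.25) = 283.5938 to (1/2)(12.25)(36.75) = 225.0938, a change of -58.5.

-58.50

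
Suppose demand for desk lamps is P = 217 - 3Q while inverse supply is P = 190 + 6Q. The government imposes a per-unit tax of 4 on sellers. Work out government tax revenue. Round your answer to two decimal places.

10.22

Pre-tax equilibrium: 217 - 3Q = 190 + 6Q gives Q* = 3, P* = 208.
With the tax, sellers need 4 more per unit: 217 - 3Q = 190 + 6Q + 4, so Q_t = 2.5556. Buyers pay P_b = 209.3333; sellers receive P_s = P_b - 4 = 205.3333.
Revenue is the tax times quantity traded: 4 x 2.5556 = 10.2222.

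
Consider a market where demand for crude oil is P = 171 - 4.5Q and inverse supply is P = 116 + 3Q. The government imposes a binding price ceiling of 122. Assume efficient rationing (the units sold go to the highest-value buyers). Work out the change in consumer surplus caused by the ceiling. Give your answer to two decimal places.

Without the control, 171 - 4.5Q = 116 + 3Q so Q* = 7.3333 and P* = 138.
At P = 122, sellers supply (122 - 116)/3 = 2 while buyers want more, so the quantity traded is 2 at price 122.
CS goes from (1/2)(7.3333)(33) = 121 to 89 (computed as (171 - 122)(2) - (1/2)(4.5)(2)^2), a change of -32.

-32.00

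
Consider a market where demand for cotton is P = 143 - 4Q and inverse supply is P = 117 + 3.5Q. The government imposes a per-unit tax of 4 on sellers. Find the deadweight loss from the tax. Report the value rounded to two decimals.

1.07

Without the tax, 143 - 4Q = 117 + 3.5Q so Q* = 3.4667 and P* = 129.1333.
With the tax, sellers need 4 more per unit: 143 - 4Q = 117 + 3.5Q + 4, so Q_t = 2.9333. Buyers pay P_b = 131.2667; sellers receive P_s = P_b - 4 = 127.2667.
The welfare triangle lost has base Q* - Q_t = 0.5333 and height t = 4, so DWL = (1/2)(0.5333)(4) = 1.0667.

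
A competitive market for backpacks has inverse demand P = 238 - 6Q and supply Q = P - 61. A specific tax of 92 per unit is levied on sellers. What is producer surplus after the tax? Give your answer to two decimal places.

73.72

Rewriting supply in inverse form: P = 61 + Q.
Pre-tax equilibrium: 238 - 6Q = 61 + Q gives Q* = 25.2857, P* = 86.2857.
A tax on sellers shifts supply up by 92: 238 - 6Q = 61 + Q + 92, so Q_t = 12.1429. Buyers pay P_b = 165.1429; sellers receive P_s = P_b - 92 = 73.1429.
PS = (1/2)(Q_t)(P_s - 61) = (1/2)(12.1429)(12.1429) = 73.7245.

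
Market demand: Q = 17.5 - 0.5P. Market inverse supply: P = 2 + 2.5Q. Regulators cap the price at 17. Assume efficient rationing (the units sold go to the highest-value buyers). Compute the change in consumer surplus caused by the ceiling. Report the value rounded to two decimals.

Rewriting demand in inverse form: P = 35 - 2Q.
Free-market equilibrium: 35 - 2Q = 2 + 2.5Q gives Q* = 7.3333, P* = 20.3333.
At P = 17, sellers supply (17 - 2)/2.5 = 6 while buyers want more, so the quantity traded is 6 at price 17.
CS goes from (1/2)(7.3333)(14.6667) = 53.7778 to 72 (computed as (35 - 17)(6) - (1/2)(2)(6)^2), a change of 18.2222.

18.22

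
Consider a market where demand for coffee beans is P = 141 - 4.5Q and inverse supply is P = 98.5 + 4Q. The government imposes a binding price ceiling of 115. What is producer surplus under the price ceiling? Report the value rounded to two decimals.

Free-market equilibrium: 141 - 4.5Q = 98.5 + 4Q gives Q* = 5, P* = 118.5.
At the ceiling price 115, quantity supplied is (115 - 98.5)/4 = 4.125; supply is the short side, so Q = 4.125 trades at P = 115.
PS is the triangle above supply below 115: (1/2)(4.125)(115 - 98.5) = 34.0312.

34.03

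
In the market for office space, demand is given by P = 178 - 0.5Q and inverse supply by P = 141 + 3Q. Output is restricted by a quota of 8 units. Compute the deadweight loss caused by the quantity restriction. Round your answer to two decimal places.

Unrestricted equilibrium: Q* = (178 - 141)/(0.5 + 3) = 10.5714.
At Q = 8 the demand price is 178 - 0.5(8) = 174 and the supply price is 141 + 3(8) = 165.
Deadweight loss is the triangle between the curves from 8 to 10.5714: (1/2)(174 - 165)(10.5714 - 8) = 11.5714.

11.57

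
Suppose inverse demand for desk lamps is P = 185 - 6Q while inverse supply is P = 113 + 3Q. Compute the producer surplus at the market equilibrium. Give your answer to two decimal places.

Set 185 - 6Q = 113 + 3Q, which gives 72 = 9Q, so Q* = 8 and P* = 185 - 6(8) = 137.
Producer surplus is the triangle above supply below P*: (1/2)(8)(137 - 113) = (1/2)(8)(24) = 96.

96.00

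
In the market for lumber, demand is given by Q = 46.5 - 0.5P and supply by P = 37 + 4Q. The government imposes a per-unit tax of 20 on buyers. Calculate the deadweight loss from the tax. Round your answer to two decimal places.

33.33

Rewriting demand in inverse form: P = 93 - 2Q.
Pre-tax equilibrium: 93 - 2Q = 37 + 4Q gives Q* = 9.3333, P* = 74.3333.
A tax on buyers shifts demand down by 20: (93 - 20) - 2Q = 37 + 4Q, so Q_t = 6. Buyers pay P_b = 81; sellers receive P_s = P_b - 20 = 61.
The welfare triangle lost has base Q* - Q_t = 3.3333 and height t = 20, so DWL = (1/2)(3.3333)(20) = 33.3333.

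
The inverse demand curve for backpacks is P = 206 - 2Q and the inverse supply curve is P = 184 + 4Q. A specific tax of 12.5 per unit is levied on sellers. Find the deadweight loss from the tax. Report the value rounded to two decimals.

Pre-tax equilibrium: 206 - 2Q = 184 + 4Q gives Q* = 3.6667, P* = 198.6667.
A tax on sellers shifts supply up by 12.5: 206 - 2Q = 184 + 4Q + 12.5, so Q_t = 1.5833. Buyers pay P_b = 202.8333; sellers receive P_s = P_b - 12.5 = 190.3333.
Deadweight loss is the triangle between the curves from Q_t to Q*: (1/2)(3.6667 - 1.5833)(12.5) = 13.0208.

13.02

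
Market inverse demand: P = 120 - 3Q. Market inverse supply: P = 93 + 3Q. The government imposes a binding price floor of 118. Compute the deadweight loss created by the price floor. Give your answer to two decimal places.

44.08

Free-market equilibrium: 120 - 3Q = 93 + 3Q gives Q* = 4.5, P* = 106.5.
At the floor price 118, quantity demanded is (120 - 118)/3 = 0.6667; demand is the short side, so Q = 0.6667 trades at P = 118.
At Q = 0.6667 the demand price is 118 and the supply price is 95. Deadweight loss is the triangle between the curves from 0.6667 to 4.5: (1/2)(118 - 95)(4.5 - 0.6667) = 44.0833.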